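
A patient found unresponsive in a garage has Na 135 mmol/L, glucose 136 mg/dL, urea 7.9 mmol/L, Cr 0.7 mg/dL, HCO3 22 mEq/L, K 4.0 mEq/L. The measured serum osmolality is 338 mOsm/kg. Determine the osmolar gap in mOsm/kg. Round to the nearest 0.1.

52.5 mOsm/kg

Calculated osmolality = 2·Na + glucose/18 + urea
= 2·135 + 136/18 + 7.9
= 270 + 7.56 + 7.90
= 285.46 mOsm/kg ≈ 285.5 mOsm/kg
Osmolar gap = measured − calculated = 338 − 285.5 = 52.5 mOsm/kg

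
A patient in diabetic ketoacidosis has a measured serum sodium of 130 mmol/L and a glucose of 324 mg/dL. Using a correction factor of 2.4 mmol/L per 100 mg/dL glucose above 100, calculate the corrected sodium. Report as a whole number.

Corrected Na = measured Na + 2.4 · (glucose − 100)/100
= 130 + 2.4 · (324 − 100)/100
= 130 + 5.4
= 135.4 mmol/L

135 mmol/L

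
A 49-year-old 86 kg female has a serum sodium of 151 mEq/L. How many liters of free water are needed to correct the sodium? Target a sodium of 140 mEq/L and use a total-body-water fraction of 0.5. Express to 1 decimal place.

3.4 L

TBW = 0.5 · 86 = 43 L
Free water deficit = TBW · (Na/140 − 1)
= 43 · (151/140 − 1)
= 43 · 0.0786
= 3.38 L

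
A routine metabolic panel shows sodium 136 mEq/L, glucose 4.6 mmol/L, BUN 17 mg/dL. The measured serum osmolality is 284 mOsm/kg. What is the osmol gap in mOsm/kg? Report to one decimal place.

1.3 mOsm/kg

Calculated osmolality = 2·Na + glucose + BUN/2.8
= 2·136 + 4.6 + 17/2.8
= 272 + 4.60 + 6.07
= 282.67 mOsm/kg ≈ 282.7 mOsm/kg
Osmolar gap = measured − calculated = 284 − 282.7 = 1.3 mOsm/kg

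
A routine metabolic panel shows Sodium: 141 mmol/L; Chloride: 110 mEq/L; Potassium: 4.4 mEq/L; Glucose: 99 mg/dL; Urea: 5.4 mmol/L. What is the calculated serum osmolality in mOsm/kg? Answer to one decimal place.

Calculated osmolality = 2·Na + glucose/18 + urea
= 2·141 + 99/18 + 5.4
= 282 + 5.50 + 5.40
= 292.9 mOsm/kg

292.9 mOsm/kg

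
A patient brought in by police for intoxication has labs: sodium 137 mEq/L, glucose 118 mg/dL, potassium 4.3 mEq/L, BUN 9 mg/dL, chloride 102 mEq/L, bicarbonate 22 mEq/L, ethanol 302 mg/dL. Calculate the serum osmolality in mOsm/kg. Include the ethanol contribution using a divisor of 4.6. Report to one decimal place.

Calculated osmolality = 2·Na + glucose/18 + BUN/2.8 + ethanol/4.6
= 2·137 + 118/18 + 9/2.8 + 302/4.6
= 274 + 6.56 + 3.21 + 65.65
= 349.42 mOsm/kg

349.4 mOsm/kg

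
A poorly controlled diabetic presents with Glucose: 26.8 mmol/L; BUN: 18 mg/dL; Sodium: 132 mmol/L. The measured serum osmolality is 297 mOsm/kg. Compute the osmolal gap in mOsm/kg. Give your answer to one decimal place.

Calculated osmolality = 2·Na + glucose + BUN/2.8
= 2·132 + 26.8 + 18/2.8
= 264 + 26.80 + 6.43
= 297.23 mOsm/kg ≈ 297.2 mOsm/kg
Osmolar gap = measured − calculated = 297 − 297.2 = -0.2 mOsm/kg

-0.2 mOsm/kg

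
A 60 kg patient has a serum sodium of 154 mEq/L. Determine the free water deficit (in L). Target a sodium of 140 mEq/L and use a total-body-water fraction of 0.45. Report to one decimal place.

2.7 L

TBW = 0.45 · 60 = 27 L
Free water deficit = TBW · (Na/140 − 1)
= 27 · (154/140 − 1)
= 27 · 0.1
= 2.7 L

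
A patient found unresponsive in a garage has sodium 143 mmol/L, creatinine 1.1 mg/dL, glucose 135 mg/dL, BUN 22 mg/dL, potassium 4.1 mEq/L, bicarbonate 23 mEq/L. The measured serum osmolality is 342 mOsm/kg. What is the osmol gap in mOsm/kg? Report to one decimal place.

40.6 mOsm/kg

Calculated osmolality = 2·Na + glucose/18 + BUN/2.8
= 2·143 + 135/18 + 22/2.8
= 286 + 7.50 + 7.86
= 301.36 mOsm/kg ≈ 301.4 mOsm/kg
Osmolar gap = measured − calculated = 342 − 301.4 = 40.6 mOsm/kg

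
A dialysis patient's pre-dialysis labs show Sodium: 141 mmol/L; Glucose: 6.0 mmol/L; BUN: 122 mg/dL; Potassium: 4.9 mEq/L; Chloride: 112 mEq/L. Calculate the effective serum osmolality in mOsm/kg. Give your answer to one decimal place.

288.0 mOsm/kg

Effective osmolality excludes urea (freely permeant across cell membranes):
2·Na + glucose
= 2·141 + 6
= 282 + 6
= 288 mOsm/kg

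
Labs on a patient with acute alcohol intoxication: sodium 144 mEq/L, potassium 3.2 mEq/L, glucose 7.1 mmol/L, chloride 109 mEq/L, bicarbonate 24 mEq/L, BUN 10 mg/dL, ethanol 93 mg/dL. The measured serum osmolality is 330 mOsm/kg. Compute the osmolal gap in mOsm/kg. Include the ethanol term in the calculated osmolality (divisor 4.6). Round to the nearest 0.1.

Calculated osmolality = 2·Na + glucose + BUN/2.8 + ethanol/4.6
= 2·144 + 7.1 + 10/2.8 + 93/4.6
= 288 + 7.10 + 3.57 + 20.22
= 318.89 mOsm/kg ≈ 318.9 mOsm/kg
Osmolar gap = measured − calculated = 330 − 318.9 = 11.1 mOsm/kg

11.1 mOsm/kg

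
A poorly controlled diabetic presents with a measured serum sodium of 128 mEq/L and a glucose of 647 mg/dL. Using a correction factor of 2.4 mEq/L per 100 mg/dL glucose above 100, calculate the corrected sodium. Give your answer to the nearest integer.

141 mEq/L

Corrected Na = measured Na + 2.4 · (glucose − 100)/100
= 128 + 2.4 · (647 − 100)/100
= 128 + 13.1
= 141.1 mEq/L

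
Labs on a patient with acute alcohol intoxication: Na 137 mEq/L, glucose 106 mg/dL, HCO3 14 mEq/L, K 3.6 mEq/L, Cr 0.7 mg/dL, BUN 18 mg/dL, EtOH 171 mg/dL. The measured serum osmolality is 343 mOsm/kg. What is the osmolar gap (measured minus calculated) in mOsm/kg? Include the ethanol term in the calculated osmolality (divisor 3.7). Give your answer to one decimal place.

Calculated osmolality = 2·Na + glucose/18 + BUN/2.8 + ethanol/3.7
= 2·137 + 106/18 + 18/2.8 + 171/3.7
= 274 + 5.89 + 6.43 + 46.22
= 332.54 mOsm/kg ≈ 332.5 mOsm/kg
Osmolar gap = measured − calculated = 343 − 332.5 = 10.5 mOsm/kg

10.5 mOsm/kg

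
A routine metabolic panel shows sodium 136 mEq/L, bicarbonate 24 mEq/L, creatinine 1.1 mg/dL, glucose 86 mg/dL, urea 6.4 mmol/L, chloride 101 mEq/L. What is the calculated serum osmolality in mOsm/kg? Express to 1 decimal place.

283.2 mOsm/kg

Calculated osmolality = 2·Na + glucose/18 + urea
= 2·136 + 86/18 + 6.4
= 272 + 4.78 + 6.40
= 283.18 mOsm/kg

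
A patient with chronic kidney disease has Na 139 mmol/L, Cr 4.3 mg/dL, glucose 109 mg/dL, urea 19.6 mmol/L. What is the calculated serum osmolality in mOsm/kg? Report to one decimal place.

Calculated osmolality = 2·Na + glucose/18 + urea
= 2·139 + 109/18 + 19.6
= 278 + 6.06 + 19.60
= 303.66 mOsm/kg

303.7 mOsm/kg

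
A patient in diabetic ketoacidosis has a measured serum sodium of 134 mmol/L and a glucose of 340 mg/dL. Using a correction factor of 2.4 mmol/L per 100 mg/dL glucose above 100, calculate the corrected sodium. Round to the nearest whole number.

Corrected Na = measured Na + 2.4 · (glucose − 100)/100
= 134 + 2.4 · (340 − 100)/100
= 134 + 5.8
= 139.8 mmol/L

140 mmol/L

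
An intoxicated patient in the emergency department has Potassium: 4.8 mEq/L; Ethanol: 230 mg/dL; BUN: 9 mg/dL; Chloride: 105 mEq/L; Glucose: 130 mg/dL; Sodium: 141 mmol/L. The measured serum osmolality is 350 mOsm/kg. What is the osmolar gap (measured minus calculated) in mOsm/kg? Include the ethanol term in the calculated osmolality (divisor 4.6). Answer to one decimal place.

Calculated osmolality = 2·Na + glucose/18 + BUN/2.8 + ethanol/4.6
= 2·141 + 130/18 + 9/2.8 + 230/4.6
= 282 + 7.22 + 3.21 + 50
= 342.43 mOsm/kg ≈ 342.4 mOsm/kg
Osmolar gap = measured − calculated = 350 − 342.4 = 7.6 mOsm/kg

7.6 mOsm/kg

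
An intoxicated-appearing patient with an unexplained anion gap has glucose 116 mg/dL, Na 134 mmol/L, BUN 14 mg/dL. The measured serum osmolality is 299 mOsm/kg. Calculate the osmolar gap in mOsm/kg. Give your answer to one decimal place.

Calculated osmolality = 2·Na + glucose/18 + BUN/2.8
= 2·134 + 116/18 + 14/2.8
= 268 + 6.44 + 5
= 279.44 mOsm/kg ≈ 279.4 mOsm/kg
Osmolar gap = measured − calculated = 299 − 279.4 = 19.6 mOsm/kg

19.6 mOsm/kg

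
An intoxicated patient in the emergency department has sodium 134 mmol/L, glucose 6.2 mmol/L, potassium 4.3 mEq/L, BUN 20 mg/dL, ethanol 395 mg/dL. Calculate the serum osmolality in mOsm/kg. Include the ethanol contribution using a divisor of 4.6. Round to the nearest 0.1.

367.2 mOsm/kg

Calculated osmolality = 2·Na + glucose + BUN/2.8 + ethanol/4.6
= 2·134 + 6.2 + 20/2.8 + 395/4.6
= 268 + 6.20 + 7.14 + 85.87
= 367.21 mOsm/kg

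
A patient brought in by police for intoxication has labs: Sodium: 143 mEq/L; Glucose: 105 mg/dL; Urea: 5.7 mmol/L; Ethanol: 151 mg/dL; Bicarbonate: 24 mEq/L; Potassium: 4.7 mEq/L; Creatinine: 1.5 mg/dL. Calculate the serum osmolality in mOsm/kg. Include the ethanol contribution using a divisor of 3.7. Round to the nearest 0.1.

338.3 mOsm/kg

Calculated osmolality = 2·Na + glucose/18 + urea + ethanol/3.7
= 2·143 + 105/18 + 5.7 + 151/3.7
= 286 + 5.83 + 5.70 + 40.81
= 338.34 mOsm/kg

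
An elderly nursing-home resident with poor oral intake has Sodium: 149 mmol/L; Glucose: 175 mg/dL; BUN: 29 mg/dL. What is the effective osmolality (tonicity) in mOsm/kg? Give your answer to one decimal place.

Effective osmolality excludes urea (freely permeant across cell membranes):
2·Na + glucose/18
= 2·149 + 175/18
= 298 + 9.72
= 307.72 mOsm/kg

307.7 mOsm/kg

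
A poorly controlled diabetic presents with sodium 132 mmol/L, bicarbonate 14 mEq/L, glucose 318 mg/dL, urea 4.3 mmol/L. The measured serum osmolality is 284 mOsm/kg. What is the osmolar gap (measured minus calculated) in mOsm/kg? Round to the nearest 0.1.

-2.0 mOsm/kg

Calculated osmolality = 2·Na + glucose/18 + urea
= 2·132 + 318/18 + 4.3
= 264 + 17.67 + 4.30
= 285.97 mOsm/kg ≈ 286.0 mOsm/kg
Osmolar gap = measured − calculated = 284 − 286.0 = -2.0 mOsm/kg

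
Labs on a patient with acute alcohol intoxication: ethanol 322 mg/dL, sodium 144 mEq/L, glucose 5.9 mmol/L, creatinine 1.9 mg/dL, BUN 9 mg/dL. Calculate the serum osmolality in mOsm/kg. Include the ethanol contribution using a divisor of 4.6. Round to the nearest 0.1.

367.1 mOsm/kg

Calculated osmolality = 2·Na + glucose + BUN/2.8 + ethanol/4.6
= 2·144 + 5.9 + 9/2.8 + 322/4.6
= 288 + 5.90 + 3.21 + 70
= 367.11 mOsm/kg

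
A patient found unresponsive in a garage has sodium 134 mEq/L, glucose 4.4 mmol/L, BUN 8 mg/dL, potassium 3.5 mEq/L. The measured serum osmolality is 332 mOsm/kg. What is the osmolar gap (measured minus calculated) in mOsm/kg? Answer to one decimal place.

56.7 mOsm/kg

Calculated osmolality = 2·Na + glucose + BUN/2.8
= 2·134 + 4.4 + 8/2.8
= 268 + 4.40 + 2.86
= 275.26 mOsm/kg ≈ 275.3 mOsm/kg
Osmolar gap = measured − calculated = 332 − 275.3 = 56.7 mOsm/kg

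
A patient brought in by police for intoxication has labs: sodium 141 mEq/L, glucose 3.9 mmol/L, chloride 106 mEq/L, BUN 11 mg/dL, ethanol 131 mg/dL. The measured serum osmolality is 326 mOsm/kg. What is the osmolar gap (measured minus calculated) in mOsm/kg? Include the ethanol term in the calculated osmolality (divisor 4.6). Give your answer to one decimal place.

Calculated osmolality = 2·Na + glucose + BUN/2.8 + ethanol/4.6
= 2·141 + 3.9 + 11/2.8 + 131/4.6
= 282 + 3.90 + 3.93 + 28.48
= 318.31 mOsm/kg ≈ 318.3 mOsm/kg
Osmolar gap = measured − calculated = 326 − 318.3 = 7.7 mOsm/kg

7.7 mOsm/kg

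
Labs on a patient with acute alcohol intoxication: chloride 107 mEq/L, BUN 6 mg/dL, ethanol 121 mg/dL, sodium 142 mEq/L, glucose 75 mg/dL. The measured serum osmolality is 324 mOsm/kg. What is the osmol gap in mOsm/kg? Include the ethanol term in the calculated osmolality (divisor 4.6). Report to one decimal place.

Calculated osmolality = 2·Na + glucose/18 + BUN/2.8 + ethanol/4.6
= 2·142 + 75/18 + 6/2.8 + 121/4.6
= 284 + 4.17 + 2.14 + 26.30
= 316.61 mOsm/kg ≈ 316.6 mOsm/kg
Osmolar gap = measured − calculated = 324 − 316.6 = 7.4 mOsm/kg

7.4 mOsm/kg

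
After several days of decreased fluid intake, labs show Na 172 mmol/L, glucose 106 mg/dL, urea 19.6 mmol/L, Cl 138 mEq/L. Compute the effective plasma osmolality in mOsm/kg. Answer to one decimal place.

349.9 mOsm/kg

Effective osmolality excludes urea (freely permeant across cell membranes):
2·Na + glucose/18
= 2·172 + 106/18
= 344 + 5.89
= 349.89 mOsm/kg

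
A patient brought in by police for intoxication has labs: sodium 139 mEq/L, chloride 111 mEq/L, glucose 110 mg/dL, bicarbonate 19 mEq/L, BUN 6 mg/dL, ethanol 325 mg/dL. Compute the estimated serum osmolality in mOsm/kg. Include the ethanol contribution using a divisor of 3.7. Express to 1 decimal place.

374.1 mOsm/kg

Calculated osmolality = 2·Na + glucose/18 + BUN/2.8 + ethanol/3.7
= 2·139 + 110/18 + 6/2.8 + 325/3.7
= 278 + 6.11 + 2.14 + 87.84
= 374.09 mOsm/kg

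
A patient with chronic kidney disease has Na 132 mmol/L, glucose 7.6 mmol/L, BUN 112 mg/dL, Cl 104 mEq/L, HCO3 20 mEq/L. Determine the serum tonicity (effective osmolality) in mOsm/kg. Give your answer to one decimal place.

Effective osmolality excludes urea (freely permeant across cell membranes):
2·Na + glucose
= 2·132 + 7.6
= 264 + 7.6
= 271.6 mOsm/kg

271.6 mOsm/kg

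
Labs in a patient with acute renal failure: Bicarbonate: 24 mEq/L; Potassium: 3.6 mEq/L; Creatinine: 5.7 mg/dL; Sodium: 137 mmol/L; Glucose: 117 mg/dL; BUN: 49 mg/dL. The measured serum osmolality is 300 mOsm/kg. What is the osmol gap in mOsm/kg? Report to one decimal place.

2.0 mOsm/kg

Calculated osmolality = 2·Na + glucose/18 + BUN/2.8
= 2·137 + 117/18 + 49/2.8
= 274 + 6.50 + 17.50
= 298 mOsm/kg ≈ 298.0 mOsm/kg
Osmolar gap = measured − calculated = 300 − 298.0 = 2.0 mOsm/kg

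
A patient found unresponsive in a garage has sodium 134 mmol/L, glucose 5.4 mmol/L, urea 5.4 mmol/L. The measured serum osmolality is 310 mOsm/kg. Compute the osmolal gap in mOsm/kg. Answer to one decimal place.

Calculated osmolality = 2·Na + glucose + urea
= 2·134 + 5.4 + 5.4
= 268 + 5.40 + 5.40
= 278.8 mOsm/kg ≈ 278.8 mOsm/kg
Osmolar gap = measured − calculated = 310 − 278.8 = 31.2 mOsm/kg

31.2 mOsm/kg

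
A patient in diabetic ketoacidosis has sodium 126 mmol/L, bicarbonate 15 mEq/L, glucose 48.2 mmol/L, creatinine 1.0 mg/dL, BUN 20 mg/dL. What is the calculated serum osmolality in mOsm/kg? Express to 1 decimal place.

307.3 mOsm/kg

Calculated osmolality = 2·Na + glucose + BUN/2.8
= 2·126 + 48.2 + 20/2.8
= 252 + 48.20 + 7.14
= 307.34 mOsm/kg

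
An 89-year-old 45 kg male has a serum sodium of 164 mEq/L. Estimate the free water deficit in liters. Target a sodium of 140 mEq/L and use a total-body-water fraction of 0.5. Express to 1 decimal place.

TBW = 0.5 · 45 = 22.5 L
Free water deficit = TBW · (Na/140 − 1)
= 22.5 · (164/140 − 1)
= 22.5 · 0.1714
= 3.86 L

3.9 L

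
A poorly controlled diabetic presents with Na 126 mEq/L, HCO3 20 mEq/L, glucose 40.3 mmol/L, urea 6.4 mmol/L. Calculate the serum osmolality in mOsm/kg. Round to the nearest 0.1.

298.7 mOsm/kg

Calculated osmolality = 2·Na + glucose + urea
= 2·126 + 40.3 + 6.4
= 252 + 40.30 + 6.40
= 298.7 mOsm/kg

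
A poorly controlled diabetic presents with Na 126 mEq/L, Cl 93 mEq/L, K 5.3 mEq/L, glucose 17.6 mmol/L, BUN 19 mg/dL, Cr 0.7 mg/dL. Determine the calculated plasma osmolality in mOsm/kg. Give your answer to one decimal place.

Calculated osmolality = 2·Na + glucose + BUN/2.8
= 2·126 + 17.6 + 19/2.8
= 252 + 17.60 + 6.79
= 276.39 mOsm/kg

276.4 mOsm/kg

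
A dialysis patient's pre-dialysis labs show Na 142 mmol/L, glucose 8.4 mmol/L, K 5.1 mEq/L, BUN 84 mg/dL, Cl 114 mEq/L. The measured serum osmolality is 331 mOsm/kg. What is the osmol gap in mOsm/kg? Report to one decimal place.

Calculated osmolality = 2·Na + glucose + BUN/2.8
= 2·142 + 8.4 + 84/2.8
= 284 + 8.40 + 30
= 322.4 mOsm/kg ≈ 322.4 mOsm/kg
Osmolar gap = measured − calculated = 331 − 322.4 = 8.6 mOsm/kg

8.6 mOsm/kg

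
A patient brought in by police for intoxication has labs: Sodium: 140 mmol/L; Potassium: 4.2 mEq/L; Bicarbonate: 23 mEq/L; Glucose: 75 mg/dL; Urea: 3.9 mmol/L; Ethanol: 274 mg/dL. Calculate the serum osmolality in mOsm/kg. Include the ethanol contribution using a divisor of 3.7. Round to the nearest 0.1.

Calculated osmolality = 2·Na + glucose/18 + urea + ethanol/3.7
= 2·140 + 75/18 + 3.9 + 274/3.7
= 280 + 4.17 + 3.90 + 74.05
= 362.12 mOsm/kg

362.1 mOsm/kg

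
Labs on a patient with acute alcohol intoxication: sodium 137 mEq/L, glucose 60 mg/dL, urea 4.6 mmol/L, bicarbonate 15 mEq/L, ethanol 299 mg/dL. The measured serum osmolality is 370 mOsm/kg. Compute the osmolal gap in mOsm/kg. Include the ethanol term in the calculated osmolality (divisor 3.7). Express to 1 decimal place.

Calculated osmolality = 2·Na + glucose/18 + urea + ethanol/3.7
= 2·137 + 60/18 + 4.6 + 299/3.7
= 274 + 3.33 + 4.60 + 80.81
= 362.74 mOsm/kg ≈ 362.7 mOsm/kg
Osmolar gap = measured − calculated = 370 − 362.7 = 7.3 mOsm/kg

7.3 mOsm/kg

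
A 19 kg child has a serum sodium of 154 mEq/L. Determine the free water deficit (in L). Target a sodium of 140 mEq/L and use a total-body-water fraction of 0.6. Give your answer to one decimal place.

TBW = 0.6 · 19 = 11.4 L
Free water deficit = TBW · (Na/140 − 1)
= 11.4 · (154/140 − 1)
= 11.4 · 0.1
= 1.14 L

1.1 L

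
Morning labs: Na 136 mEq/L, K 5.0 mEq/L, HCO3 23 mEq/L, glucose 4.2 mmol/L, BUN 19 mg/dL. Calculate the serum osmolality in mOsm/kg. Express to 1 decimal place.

283.0 mOsm/kg

Calculated osmolality = 2·Na + glucose + BUN/2.8
= 2·136 + 4.2 + 19/2.8
= 272 + 4.20 + 6.79
= 282.99 mOsm/kg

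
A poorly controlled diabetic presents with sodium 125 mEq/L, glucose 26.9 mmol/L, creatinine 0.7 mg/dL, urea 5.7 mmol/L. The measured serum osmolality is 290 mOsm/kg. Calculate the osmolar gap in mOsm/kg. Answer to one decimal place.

Calculated osmolality = 2·Na + glucose + urea
= 2·125 + 26.9 + 5.7
= 250 + 26.90 + 5.70
= 282.6 mOsm/kg ≈ 282.6 mOsm/kg
Osmolar gap = measured − calculated = 290 − 282.6 = 7.4 mOsm/kg

7.4 mOsm/kg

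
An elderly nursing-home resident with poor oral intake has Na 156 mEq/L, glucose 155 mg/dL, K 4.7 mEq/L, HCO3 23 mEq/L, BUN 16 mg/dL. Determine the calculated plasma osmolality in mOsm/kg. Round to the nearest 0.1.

Calculated osmolality = 2·Na + glucose/18 + BUN/2.8
= 2·156 + 155/18 + 16/2.8
= 312 + 8.61 + 5.71
= 326.32 mOsm/kg

326.3 mOsm/kg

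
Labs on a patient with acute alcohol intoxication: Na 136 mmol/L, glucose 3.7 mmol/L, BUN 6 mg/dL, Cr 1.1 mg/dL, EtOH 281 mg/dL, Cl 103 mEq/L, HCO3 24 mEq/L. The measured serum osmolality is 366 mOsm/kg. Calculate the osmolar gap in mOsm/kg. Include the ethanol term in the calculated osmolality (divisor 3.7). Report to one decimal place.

12.2 mOsm/kg

Calculated osmolality = 2·Na + glucose + BUN/2.8 + ethanol/3.7
= 2·136 + 3.7 + 6/2.8 + 281/3.7
= 272 + 3.70 + 2.14 + 75.95
= 353.79 mOsm/kg ≈ 353.8 mOsm/kg
Osmolar gap = measured − calculated = 366 − 353.8 = 12.2 mOsm/kg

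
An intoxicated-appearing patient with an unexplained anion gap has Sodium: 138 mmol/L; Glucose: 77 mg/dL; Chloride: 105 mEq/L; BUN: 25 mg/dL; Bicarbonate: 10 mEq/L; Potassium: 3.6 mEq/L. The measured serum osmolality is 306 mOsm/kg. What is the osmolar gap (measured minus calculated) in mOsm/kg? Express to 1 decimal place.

16.8 mOsm/kg

Calculated osmolality = 2·Na + glucose/18 + BUN/2.8
= 2·138 + 77/18 + 25/2.8
= 276 + 4.28 + 8.93
= 289.21 mOsm/kg ≈ 289.2 mOsm/kg
Osmolar gap = measured − calculated = 306 − 289.2 = 16.8 mOsm/kg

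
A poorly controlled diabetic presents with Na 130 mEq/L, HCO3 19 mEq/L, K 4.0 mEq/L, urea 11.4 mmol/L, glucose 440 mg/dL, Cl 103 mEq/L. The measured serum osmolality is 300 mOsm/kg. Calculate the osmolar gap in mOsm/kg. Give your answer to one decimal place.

Calculated osmolality = 2·Na + glucose/18 + urea
= 2·130 + 440/18 + 11.4
= 260 + 24.44 + 11.40
= 295.84 mOsm/kg ≈ 295.8 mOsm/kg
Osmolar gap = measured − calculated = 300 − 295.8 = 4.2 mOsm/kg

4.2 mOsm/kg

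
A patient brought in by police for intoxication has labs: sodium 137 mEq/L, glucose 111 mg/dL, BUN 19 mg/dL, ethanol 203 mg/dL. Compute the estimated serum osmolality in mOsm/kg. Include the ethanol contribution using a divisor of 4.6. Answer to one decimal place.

331.1 mOsm/kg

Calculated osmolality = 2·Na + glucose/18 + BUN/2.8 + ethanol/4.6
= 2·137 + 111/18 + 19/2.8 + 203/4.6
= 274 + 6.17 + 6.79 + 44.13
= 331.09 mOsm/kg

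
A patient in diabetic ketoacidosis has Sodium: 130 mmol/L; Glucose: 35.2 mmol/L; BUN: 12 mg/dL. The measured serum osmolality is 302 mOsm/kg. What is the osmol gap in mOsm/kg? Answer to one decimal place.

2.5 mOsm/kg

Calculated osmolality = 2·Na + glucose + BUN/2.8
= 2·130 + 35.2 + 12/2.8
= 260 + 35.20 + 4.29
= 299.49 mOsm/kg ≈ 299.5 mOsm/kg
Osmolar gap = measured − calculated = 302 − 299.5 = 2.5 mOsm/kg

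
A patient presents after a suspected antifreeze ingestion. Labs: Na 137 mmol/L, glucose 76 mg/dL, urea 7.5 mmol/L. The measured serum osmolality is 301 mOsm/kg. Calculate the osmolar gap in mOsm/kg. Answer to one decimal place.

Calculated osmolality = 2·Na + glucose/18 + urea
= 2·137 + 76/18 + 7.5
= 274 + 4.22 + 7.50
= 285.72 mOsm/kg ≈ 285.7 mOsm/kg
Osmolar gap = measured − calculated = 301 − 285.7 = 15.3 mOsm/kg

15.3 mOsm/kg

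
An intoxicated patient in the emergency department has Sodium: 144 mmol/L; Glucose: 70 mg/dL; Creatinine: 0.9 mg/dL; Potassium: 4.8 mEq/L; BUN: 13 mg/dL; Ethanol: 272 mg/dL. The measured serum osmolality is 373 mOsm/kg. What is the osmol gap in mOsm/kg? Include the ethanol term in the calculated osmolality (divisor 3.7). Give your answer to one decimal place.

Calculated osmolality = 2·Na + glucose/18 + BUN/2.8 + ethanol/3.7
= 2·144 + 70/18 + 13/2.8 + 272/3.7
= 288 + 3.89 + 4.64 + 73.51
= 370.04 mOsm/kg ≈ 370.0 mOsm/kg
Osmolar gap = measured − calculated = 373 − 370.0 = 3.0 mOsm/kg

3.0 mOsm/kg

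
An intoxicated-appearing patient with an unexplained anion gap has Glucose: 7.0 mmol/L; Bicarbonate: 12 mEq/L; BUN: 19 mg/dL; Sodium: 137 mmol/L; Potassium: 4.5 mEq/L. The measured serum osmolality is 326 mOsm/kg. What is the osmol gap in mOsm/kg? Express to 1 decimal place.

38.2 mOsm/kg

Calculated osmolality = 2·Na + glucose + BUN/2.8
= 2·137 + 7 + 19/2.8
= 274 + 7 + 6.79
= 287.79 mOsm/kg ≈ 287.8 mOsm/kg
Osmolar gap = measured − calculated = 326 − 287.8 = 38.2 mOsm/kg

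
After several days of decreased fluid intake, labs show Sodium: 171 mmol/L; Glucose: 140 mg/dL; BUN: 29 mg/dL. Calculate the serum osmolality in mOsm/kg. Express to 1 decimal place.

Calculated osmolality = 2·Na + glucose/18 + BUN/2.8
= 2·171 + 140/18 + 29/2.8
= 342 + 7.78 + 10.36
= 360.14 mOsm/kg

360.1 mOsm/kg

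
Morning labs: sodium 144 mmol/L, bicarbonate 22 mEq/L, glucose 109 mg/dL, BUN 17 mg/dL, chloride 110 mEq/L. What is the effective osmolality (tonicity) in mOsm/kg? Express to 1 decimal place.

Effective osmolality excludes urea (freely permeant across cell membranes):
2·Na + glucose/18
= 2·144 + 109/18
= 288 + 6.06
= 294.06 mOsm/kg

294.1 mOsm/kg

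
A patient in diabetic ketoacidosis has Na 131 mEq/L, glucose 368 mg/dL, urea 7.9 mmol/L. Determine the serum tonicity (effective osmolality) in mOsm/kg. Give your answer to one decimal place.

282.4 mOsm/kg

Effective osmolality excludes urea (freely permeant across cell membranes):
2·Na + glucose/18
= 2·131 + 368/18
= 262 + 20.44
= 282.44 mOsm/kg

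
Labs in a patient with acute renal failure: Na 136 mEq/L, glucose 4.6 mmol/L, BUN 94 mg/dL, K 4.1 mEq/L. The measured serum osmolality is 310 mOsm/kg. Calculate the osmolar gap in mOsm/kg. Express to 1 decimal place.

Calculated osmolality = 2·Na + glucose + BUN/2.8
= 2·136 + 4.6 + 94/2.8
= 272 + 4.60 + 33.57
= 310.17 mOsm/kg ≈ 310.2 mOsm/kg
Osmolar gap = measured − calculated = 310 − 310.2 = -0.2 mOsm/kg

-0.2 mOsm/kg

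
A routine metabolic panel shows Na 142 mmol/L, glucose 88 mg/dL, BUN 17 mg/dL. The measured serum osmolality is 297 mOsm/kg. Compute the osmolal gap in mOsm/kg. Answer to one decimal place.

Calculated osmolality = 2·Na + glucose/18 + BUN/2.8
= 2·142 + 88/18 + 17/2.8
= 284 + 4.89 + 6.07
= 294.96 mOsm/kg ≈ 295.0 mOsm/kg
Osmolar gap = measured − calculated = 297 − 295.0 = 2.0 mOsm/kg

2.0 mOsm/kg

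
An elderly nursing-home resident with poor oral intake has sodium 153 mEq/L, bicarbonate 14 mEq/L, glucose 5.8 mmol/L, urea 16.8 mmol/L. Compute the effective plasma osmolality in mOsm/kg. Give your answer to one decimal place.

311.8 mOsm/kg

Effective osmolality excludes urea (freely permeant across cell membranes):
2·Na + glucose
= 2·153 + 5.8
= 306 + 5.8
= 311.8 mOsm/kg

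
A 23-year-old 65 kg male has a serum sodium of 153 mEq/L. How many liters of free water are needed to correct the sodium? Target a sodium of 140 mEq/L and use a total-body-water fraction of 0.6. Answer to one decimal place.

TBW = 0.6 · 65 = 39 L
Free water deficit = TBW · (Na/140 − 1)
= 39 · (153/140 − 1)
= 39 · 0.0929
= 3.62 L

3.6 L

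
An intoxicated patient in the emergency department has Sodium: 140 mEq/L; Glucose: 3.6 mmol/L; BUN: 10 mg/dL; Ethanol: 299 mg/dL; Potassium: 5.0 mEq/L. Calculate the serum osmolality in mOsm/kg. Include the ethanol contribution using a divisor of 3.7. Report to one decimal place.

368.0 mOsm/kg

Calculated osmolality = 2·Na + glucose + BUN/2.8 + ethanol/3.7
= 2·140 + 3.6 + 10/2.8 + 299/3.7
= 280 + 3.60 + 3.57 + 80.81
= 367.98 mOsm/kg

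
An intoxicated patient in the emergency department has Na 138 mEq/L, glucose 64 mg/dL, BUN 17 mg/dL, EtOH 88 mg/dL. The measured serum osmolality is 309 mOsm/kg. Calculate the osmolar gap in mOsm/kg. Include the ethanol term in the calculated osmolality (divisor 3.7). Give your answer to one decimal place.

Calculated osmolality = 2·Na + glucose/18 + BUN/2.8 + ethanol/3.7
= 2·138 + 64/18 + 17/2.8 + 88/3.7
= 276 + 3.56 + 6.07 + 23.78
= 309.41 mOsm/kg ≈ 309.4 mOsm/kg
Osmolar gap = measured − calculated = 309 − 309.4 = -0.4 mOsm/kg

-0.4 mOsm/kg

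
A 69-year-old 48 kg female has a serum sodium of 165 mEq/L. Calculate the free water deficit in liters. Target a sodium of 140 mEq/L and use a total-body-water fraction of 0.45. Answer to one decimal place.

3.9 L

TBW = 0.45 · 48 = 21.6 L
Free water deficit = TBW · (Na/140 − 1)
= 21.6 · (165/140 − 1)
= 21.6 · 0.1786
= 3.86 L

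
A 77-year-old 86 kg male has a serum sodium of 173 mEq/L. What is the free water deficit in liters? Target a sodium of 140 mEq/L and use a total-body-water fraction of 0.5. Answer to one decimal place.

TBW = 0.5 · 86 = 43 L
Free water deficit = TBW · (Na/140 − 1)
= 43 · (173/140 − 1)
= 43 · 0.2357
= 10.14 L

10.1 L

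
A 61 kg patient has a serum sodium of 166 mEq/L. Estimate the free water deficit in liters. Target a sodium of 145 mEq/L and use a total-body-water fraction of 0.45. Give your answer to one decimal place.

4.0 L

TBW = 0.45 · 61 = 27.45 L
Free water deficit = TBW · (Na/145 − 1)
= 27.45 · (166/145 − 1)
= 27.45 · 0.1448
= 3.97 L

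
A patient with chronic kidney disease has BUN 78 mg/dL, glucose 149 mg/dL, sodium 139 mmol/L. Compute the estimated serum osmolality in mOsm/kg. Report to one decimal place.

Calculated osmolality = 2·Na + glucose/18 + BUN/2.8
= 2·139 + 149/18 + 78/2.8
= 278 + 8.28 + 27.86
= 314.14 mOsm/kg

314.1 mOsm/kg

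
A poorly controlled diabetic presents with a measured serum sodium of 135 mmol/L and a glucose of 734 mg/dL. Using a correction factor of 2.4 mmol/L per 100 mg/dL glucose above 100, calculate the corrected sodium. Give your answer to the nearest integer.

150 mmol/L

Corrected Na = measured Na + 2.4 · (glucose − 100)/100
= 135 + 2.4 · (734 − 100)/100
= 135 + 15.2
= 150.2 mmol/L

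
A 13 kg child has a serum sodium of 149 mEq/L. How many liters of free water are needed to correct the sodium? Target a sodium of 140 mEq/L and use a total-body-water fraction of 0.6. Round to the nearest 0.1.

0.5 L

TBW = 0.6 · 13 = 7.8 L
Free water deficit = TBW · (Na/140 − 1)
= 7.8 · (149/140 − 1)
= 7.8 · 0.0643
= 0.5 L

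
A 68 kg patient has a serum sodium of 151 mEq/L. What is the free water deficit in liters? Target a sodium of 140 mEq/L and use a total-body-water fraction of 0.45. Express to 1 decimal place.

TBW = 0.45 · 68 = 30.6 L
Free water deficit = TBW · (Na/140 − 1)
= 30.6 · (151/140 − 1)
= 30.6 · 0.0786
= 2.41 L

2.4 L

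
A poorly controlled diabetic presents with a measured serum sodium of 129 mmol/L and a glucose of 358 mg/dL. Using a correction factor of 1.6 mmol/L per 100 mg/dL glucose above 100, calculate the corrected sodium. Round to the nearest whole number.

133 mmol/L

Corrected Na = measured Na + 1.6 · (glucose − 100)/100
= 129 + 1.6 · (358 − 100)/100
= 129 + 4.1
= 133.1 mmol/L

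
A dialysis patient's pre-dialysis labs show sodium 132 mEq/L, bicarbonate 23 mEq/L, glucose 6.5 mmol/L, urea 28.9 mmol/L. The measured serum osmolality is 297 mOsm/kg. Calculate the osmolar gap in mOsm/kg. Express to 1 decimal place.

-2.4 mOsm/kg

Calculated osmolality = 2·Na + glucose + urea
= 2·132 + 6.5 + 28.9
= 264 + 6.50 + 28.90
= 299.4 mOsm/kg ≈ 299.4 mOsm/kg
Osmolar gap = measured − calculated = 297 − 299.4 = -2.4 mOsm/kg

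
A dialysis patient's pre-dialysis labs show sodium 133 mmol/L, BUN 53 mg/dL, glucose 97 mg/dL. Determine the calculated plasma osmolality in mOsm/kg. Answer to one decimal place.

Calculated osmolality = 2·Na + glucose/18 + BUN/2.8
= 2·133 + 97/18 + 53/2.8
= 266 + 5.39 + 18.93
= 290.32 mOsm/kg

290.3 mOsm/kg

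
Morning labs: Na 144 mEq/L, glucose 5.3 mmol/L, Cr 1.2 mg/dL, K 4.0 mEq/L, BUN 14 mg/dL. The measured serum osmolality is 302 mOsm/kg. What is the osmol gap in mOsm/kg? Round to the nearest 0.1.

Calculated osmolality = 2·Na + glucose + BUN/2.8
= 2·144 + 5.3 + 14/2.8
= 288 + 5.30 + 5
= 298.3 mOsm/kg ≈ 298.3 mOsm/kg
Osmolar gap = measured − calculated = 302 − 298.3 = 3.7 mOsm/kg

3.7 mOsm/kg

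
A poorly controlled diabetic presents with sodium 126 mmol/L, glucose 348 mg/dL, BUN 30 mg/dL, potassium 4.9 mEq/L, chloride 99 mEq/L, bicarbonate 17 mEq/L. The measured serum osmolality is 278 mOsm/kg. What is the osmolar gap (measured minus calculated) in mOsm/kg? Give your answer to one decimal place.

-4.0 mOsm/kg

Calculated osmolality = 2·Na + glucose/18 + BUN/2.8
= 2·126 + 348/18 + 30/2.8
= 252 + 19.33 + 10.71
= 282.04 mOsm/kg ≈ 282.0 mOsm/kg
Osmolar gap = measured − calculated = 278 − 282.0 = -4.0 mOsm/kg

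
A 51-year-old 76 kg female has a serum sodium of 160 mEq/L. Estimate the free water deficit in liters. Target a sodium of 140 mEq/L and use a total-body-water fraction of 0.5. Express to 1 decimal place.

TBW = 0.5 · 76 = 38 L
Free water deficit = TBW · (Na/140 − 1)
= 38 · (160/140 − 1)
= 38 · 0.1429
= 5.43 L

5.4 L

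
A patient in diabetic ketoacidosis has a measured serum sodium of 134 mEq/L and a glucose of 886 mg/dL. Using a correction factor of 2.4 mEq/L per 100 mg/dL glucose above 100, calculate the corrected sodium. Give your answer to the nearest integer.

153 mEq/L

Corrected Na = measured Na + 2.4 · (glucose − 100)/100
= 134 + 2.4 · (886 − 100)/100
= 134 + 18.9
= 152.9 mEq/L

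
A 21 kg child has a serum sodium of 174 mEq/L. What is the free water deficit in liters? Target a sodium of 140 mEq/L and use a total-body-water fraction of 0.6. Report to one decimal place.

TBW = 0.6 · 21 = 12.6 L
Free water deficit = TBW · (Na/140 − 1)
= 12.6 · (174/140 − 1)
= 12.6 · 0.2429
= 3.06 L

3.1 L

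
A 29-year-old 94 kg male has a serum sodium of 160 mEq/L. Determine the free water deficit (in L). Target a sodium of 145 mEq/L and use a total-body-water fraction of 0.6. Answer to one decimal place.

TBW = 0.6 · 94 = 56.4 L
Free water deficit = TBW · (Na/145 − 1)
= 56.4 · (160/145 − 1)
= 56.4 · 0.1034
= 5.83 L

5.8 L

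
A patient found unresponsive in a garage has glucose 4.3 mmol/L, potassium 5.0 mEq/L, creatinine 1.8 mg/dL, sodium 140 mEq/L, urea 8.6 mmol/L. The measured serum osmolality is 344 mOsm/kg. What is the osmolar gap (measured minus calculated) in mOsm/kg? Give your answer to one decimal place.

Calculated osmolality = 2·Na + glucose + urea
= 2·140 + 4.3 + 8.6
= 280 + 4.30 + 8.60
= 292.9 mOsm/kg ≈ 292.9 mOsm/kg
Osmolar gap = measured − calculated = 344 − 292.9 = 51.1 mOsm/kg

51.1 mOsm/kg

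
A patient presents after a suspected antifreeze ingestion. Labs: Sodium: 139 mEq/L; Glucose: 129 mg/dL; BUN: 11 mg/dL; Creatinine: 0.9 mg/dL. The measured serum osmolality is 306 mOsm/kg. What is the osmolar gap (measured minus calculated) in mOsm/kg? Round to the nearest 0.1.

Calculated osmolality = 2·Na + glucose/18 + BUN/2.8
= 2·139 + 129/18 + 11/2.8
= 278 + 7.17 + 3.93
= 289.1 mOsm/kg ≈ 289.1 mOsm/kg
Osmolar gap = measured − calculated = 306 − 289.1 = 16.9 mOsm/kg

16.9 mOsm/kg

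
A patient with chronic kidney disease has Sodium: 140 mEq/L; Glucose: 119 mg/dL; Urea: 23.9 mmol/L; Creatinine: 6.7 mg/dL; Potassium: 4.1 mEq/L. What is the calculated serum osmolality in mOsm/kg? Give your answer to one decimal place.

Calculated osmolality = 2·Na + glucose/18 + urea
= 2·140 + 119/18 + 23.9
= 280 + 6.61 + 23.90
= 310.51 mOsm/kg

310.5 mOsm/kg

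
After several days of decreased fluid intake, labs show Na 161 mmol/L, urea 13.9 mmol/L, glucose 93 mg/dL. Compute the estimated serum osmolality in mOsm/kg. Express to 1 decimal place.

341.1 mOsm/kg

Calculated osmolality = 2·Na + glucose/18 + urea
= 2·161 + 93/18 + 13.9
= 322 + 5.17 + 13.90
= 341.07 mOsm/kg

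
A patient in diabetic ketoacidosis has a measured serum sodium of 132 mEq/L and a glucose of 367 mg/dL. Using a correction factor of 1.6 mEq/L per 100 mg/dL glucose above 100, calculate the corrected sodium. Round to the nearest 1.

Corrected Na = measured Na + 1.6 · (glucose − 100)/100
= 132 + 1.6 · (367 − 100)/100
= 132 + 4.3
= 136.3 mEq/L

136 mEq/L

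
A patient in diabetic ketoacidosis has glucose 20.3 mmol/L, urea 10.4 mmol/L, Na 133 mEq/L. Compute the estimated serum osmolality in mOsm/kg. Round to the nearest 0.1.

296.7 mOsm/kg

Calculated osmolality = 2·Na + glucose + urea
= 2·133 + 20.3 + 10.4
= 266 + 20.30 + 10.40
= 296.7 mOsm/kg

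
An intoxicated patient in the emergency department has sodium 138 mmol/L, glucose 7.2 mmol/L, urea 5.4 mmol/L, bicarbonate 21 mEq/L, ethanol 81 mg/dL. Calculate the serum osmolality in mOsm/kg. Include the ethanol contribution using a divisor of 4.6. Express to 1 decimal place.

306.2 mOsm/kg

Calculated osmolality = 2·Na + glucose + urea + ethanol/4.6
= 2·138 + 7.2 + 5.4 + 81/4.6
= 276 + 7.20 + 5.40 + 17.61
= 306.21 mOsm/kg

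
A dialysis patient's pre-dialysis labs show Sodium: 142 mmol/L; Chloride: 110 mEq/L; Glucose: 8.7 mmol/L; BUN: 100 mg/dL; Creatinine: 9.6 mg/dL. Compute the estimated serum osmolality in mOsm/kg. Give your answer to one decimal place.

Calculated osmolality = 2·Na + glucose + BUN/2.8
= 2·142 + 8.7 + 100/2.8
= 284 + 8.70 + 35.71
= 328.41 mOsm/kg

328.4 mOsm/kg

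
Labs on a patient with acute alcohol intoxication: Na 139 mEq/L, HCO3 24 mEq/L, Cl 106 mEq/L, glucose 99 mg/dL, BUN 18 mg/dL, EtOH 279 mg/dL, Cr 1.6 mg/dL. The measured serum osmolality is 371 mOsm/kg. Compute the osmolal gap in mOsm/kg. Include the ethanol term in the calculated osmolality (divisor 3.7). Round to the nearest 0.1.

5.7 mOsm/kg

Calculated osmolality = 2·Na + glucose/18 + BUN/2.8 + ethanol/3.7
= 2·139 + 99/18 + 18/2.8 + 279/3.7
= 278 + 5.50 + 6.43 + 75.41
= 365.34 mOsm/kg ≈ 365.3 mOsm/kg
Osmolar gap = measured − calculated = 371 − 365.3 = 5.7 mOsm/kg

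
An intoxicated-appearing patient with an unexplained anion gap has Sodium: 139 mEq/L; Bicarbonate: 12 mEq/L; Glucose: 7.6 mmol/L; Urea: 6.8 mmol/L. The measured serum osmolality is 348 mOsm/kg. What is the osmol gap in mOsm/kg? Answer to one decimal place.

Calculated osmolality = 2·Na + glucose + urea
= 2·139 + 7.6 + 6.8
= 278 + 7.60 + 6.80
= 292.4 mOsm/kg ≈ 292.4 mOsm/kg
Osmolar gap = measured − calculated = 348 − 292.4 = 55.6 mOsm/kg

55.6 mOsm/kg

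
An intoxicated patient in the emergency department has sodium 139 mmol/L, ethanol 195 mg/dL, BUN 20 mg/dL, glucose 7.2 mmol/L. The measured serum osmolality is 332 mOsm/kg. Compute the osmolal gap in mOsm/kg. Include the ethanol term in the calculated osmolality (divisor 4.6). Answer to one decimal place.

Calculated osmolality = 2·Na + glucose + BUN/2.8 + ethanol/4.6
= 2·139 + 7.2 + 20/2.8 + 195/4.6
= 278 + 7.20 + 7.14 + 42.39
= 334.73 mOsm/kg ≈ 334.7 mOsm/kg
Osmolar gap = measured − calculated = 332 − 334.7 = -2.7 mOsm/kg

-2.7 mOsm/kg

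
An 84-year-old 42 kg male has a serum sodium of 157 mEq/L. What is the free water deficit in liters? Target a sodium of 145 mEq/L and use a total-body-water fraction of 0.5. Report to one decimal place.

TBW = 0.5 · 42 = 21 L
Free water deficit = TBW · (Na/145 − 1)
= 21 · (157/145 − 1)
= 21 · 0.0828
= 1.74 L

1.7 L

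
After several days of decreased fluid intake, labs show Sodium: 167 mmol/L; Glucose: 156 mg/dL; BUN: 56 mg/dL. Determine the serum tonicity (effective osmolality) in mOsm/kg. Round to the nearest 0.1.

342.7 mOsm/kg

Effective osmolality excludes urea (freely permeant across cell membranes):
2·Na + glucose/18
= 2·167 + 156/18
= 334 + 8.67
= 342.67 mOsm/kg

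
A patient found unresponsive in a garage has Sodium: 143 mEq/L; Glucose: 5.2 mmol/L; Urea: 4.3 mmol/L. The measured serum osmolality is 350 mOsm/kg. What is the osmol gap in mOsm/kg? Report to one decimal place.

Calculated osmolality = 2·Na + glucose + urea
= 2·143 + 5.2 + 4.3
= 286 + 5.20 + 4.30
= 295.5 mOsm/kg ≈ 295.5 mOsm/kg
Osmolar gap = measured − calculated = 350 − 295.5 = 54.5 mOsm/kg

54.5 mOsm/kg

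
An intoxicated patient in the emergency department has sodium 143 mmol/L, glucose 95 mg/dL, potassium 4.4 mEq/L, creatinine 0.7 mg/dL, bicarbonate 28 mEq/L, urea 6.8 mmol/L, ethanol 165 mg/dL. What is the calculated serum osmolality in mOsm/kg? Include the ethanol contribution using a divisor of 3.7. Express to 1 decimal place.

Calculated osmolality = 2·Na + glucose/18 + urea + ethanol/3.7
= 2·143 + 95/18 + 6.8 + 165/3.7
= 286 + 5.28 + 6.80 + 44.59
= 342.67 mOsm/kg

342.7 mOsm/kg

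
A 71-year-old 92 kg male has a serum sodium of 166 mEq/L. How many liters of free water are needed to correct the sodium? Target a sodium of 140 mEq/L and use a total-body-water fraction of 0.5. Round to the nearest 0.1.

8.5 L

TBW = 0.5 · 92 = 46 L
Free water deficit = TBW · (Na/140 − 1)
= 46 · (166/140 − 1)
= 46 · 0.1857
= 8.54 L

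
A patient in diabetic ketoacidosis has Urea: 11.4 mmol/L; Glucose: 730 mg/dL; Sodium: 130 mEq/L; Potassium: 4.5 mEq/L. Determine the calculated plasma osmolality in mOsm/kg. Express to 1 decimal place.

Calculated osmolality = 2·Na + glucose/18 + urea
= 2·130 + 730/18 + 11.4
= 260 + 40.56 + 11.40
= 311.96 mOsm/kg

312.0 mOsm/kg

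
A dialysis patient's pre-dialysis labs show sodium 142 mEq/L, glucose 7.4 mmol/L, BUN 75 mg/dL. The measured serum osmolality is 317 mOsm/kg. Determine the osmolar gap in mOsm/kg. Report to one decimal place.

-1.2 mOsm/kg

Calculated osmolality = 2·Na + glucose + BUN/2.8
= 2·142 + 7.4 + 75/2.8
= 284 + 7.40 + 26.79
= 318.19 mOsm/kg ≈ 318.2 mOsm/kg
Osmolar gap = measured − calculated = 317 − 318.2 = -1.2 mOsm/kg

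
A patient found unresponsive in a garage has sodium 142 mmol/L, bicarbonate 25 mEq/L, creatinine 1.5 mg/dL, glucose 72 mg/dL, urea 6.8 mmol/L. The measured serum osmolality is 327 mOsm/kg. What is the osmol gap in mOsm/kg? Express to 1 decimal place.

32.2 mOsm/kg

Calculated osmolality = 2·Na + glucose/18 + urea
= 2·142 + 72/18 + 6.8
= 284 + 4 + 6.80
= 294.8 mOsm/kg ≈ 294.8 mOsm/kg
Osmolar gap = measured − calculated = 327 − 294.8 = 32.2 mOsm/kg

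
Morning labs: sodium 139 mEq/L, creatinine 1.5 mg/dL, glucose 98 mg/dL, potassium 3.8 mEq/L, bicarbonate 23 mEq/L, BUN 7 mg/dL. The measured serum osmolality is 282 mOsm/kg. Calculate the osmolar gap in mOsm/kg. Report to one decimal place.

-3.9 mOsm/kg

Calculated osmolality = 2·Na + glucose/18 + BUN/2.8
= 2·139 + 98/18 + 7/2.8
= 278 + 5.44 + 2.50
= 285.94 mOsm/kg ≈ 285.9 mOsm/kg
Osmolar gap = measured − calculated = 282 − 285.9 = -3.9 mOsm/kg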